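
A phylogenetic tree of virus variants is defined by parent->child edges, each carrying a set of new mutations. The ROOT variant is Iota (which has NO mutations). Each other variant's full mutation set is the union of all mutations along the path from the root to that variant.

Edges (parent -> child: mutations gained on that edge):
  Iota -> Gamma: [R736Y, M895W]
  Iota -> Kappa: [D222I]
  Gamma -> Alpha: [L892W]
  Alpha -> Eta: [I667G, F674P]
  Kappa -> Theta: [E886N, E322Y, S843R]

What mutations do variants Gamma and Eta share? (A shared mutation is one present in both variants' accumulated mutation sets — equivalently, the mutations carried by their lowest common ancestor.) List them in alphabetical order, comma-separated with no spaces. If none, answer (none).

Answer: M895W,R736Y

Derivation:
Accumulating mutations along path to Gamma:
  At Iota: gained [] -> total []
  At Gamma: gained ['R736Y', 'M895W'] -> total ['M895W', 'R736Y']
Mutations(Gamma) = ['M895W', 'R736Y']
Accumulating mutations along path to Eta:
  At Iota: gained [] -> total []
  At Gamma: gained ['R736Y', 'M895W'] -> total ['M895W', 'R736Y']
  At Alpha: gained ['L892W'] -> total ['L892W', 'M895W', 'R736Y']
  At Eta: gained ['I667G', 'F674P'] -> total ['F674P', 'I667G', 'L892W', 'M895W', 'R736Y']
Mutations(Eta) = ['F674P', 'I667G', 'L892W', 'M895W', 'R736Y']
Intersection: ['M895W', 'R736Y'] ∩ ['F674P', 'I667G', 'L892W', 'M895W', 'R736Y'] = ['M895W', 'R736Y']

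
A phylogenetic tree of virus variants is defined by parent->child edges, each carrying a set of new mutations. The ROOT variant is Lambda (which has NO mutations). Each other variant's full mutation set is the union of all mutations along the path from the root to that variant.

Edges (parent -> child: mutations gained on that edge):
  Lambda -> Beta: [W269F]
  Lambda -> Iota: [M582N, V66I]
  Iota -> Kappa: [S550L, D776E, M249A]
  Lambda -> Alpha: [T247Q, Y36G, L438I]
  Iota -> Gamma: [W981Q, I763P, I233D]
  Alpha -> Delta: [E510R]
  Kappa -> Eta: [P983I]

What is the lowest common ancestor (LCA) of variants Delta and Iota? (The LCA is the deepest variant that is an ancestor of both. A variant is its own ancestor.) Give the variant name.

Path from root to Delta: Lambda -> Alpha -> Delta
  ancestors of Delta: {Lambda, Alpha, Delta}
Path from root to Iota: Lambda -> Iota
  ancestors of Iota: {Lambda, Iota}
Common ancestors: {Lambda}
Walk up from Iota: Iota (not in ancestors of Delta), Lambda (in ancestors of Delta)
Deepest common ancestor (LCA) = Lambda

Answer: Lambda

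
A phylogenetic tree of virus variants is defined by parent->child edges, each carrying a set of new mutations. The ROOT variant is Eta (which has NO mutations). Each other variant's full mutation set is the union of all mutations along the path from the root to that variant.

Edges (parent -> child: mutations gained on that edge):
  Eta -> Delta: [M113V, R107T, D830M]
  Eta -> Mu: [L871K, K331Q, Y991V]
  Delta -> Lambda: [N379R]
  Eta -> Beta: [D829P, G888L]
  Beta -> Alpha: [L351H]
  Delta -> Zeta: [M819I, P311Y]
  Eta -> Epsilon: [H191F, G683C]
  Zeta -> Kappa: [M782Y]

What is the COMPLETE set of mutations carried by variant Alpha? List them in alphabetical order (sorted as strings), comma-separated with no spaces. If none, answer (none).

Answer: D829P,G888L,L351H

Derivation:
At Eta: gained [] -> total []
At Beta: gained ['D829P', 'G888L'] -> total ['D829P', 'G888L']
At Alpha: gained ['L351H'] -> total ['D829P', 'G888L', 'L351H']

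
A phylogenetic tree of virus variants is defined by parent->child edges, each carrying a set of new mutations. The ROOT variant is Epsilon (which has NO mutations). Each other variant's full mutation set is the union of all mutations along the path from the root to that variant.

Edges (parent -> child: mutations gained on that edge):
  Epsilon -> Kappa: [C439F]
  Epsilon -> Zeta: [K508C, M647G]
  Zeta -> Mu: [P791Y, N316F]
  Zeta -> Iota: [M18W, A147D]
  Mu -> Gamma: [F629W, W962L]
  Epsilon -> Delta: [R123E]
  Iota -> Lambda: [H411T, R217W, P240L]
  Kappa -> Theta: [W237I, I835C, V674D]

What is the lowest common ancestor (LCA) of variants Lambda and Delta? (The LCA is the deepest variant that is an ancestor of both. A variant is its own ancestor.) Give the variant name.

Path from root to Lambda: Epsilon -> Zeta -> Iota -> Lambda
  ancestors of Lambda: {Epsilon, Zeta, Iota, Lambda}
Path from root to Delta: Epsilon -> Delta
  ancestors of Delta: {Epsilon, Delta}
Common ancestors: {Epsilon}
Walk up from Delta: Delta (not in ancestors of Lambda), Epsilon (in ancestors of Lambda)
Deepest common ancestor (LCA) = Epsilon

Answer: Epsilon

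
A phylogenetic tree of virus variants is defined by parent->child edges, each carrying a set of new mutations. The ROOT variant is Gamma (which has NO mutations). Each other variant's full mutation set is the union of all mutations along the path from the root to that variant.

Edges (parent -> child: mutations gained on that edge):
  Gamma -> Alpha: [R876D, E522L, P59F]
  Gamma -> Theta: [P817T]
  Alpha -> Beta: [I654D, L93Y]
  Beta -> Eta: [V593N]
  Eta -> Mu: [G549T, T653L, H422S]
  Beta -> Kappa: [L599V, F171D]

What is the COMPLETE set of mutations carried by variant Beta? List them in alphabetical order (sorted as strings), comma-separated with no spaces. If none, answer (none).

At Gamma: gained [] -> total []
At Alpha: gained ['R876D', 'E522L', 'P59F'] -> total ['E522L', 'P59F', 'R876D']
At Beta: gained ['I654D', 'L93Y'] -> total ['E522L', 'I654D', 'L93Y', 'P59F', 'R876D']

Answer: E522L,I654D,L93Y,P59F,R876D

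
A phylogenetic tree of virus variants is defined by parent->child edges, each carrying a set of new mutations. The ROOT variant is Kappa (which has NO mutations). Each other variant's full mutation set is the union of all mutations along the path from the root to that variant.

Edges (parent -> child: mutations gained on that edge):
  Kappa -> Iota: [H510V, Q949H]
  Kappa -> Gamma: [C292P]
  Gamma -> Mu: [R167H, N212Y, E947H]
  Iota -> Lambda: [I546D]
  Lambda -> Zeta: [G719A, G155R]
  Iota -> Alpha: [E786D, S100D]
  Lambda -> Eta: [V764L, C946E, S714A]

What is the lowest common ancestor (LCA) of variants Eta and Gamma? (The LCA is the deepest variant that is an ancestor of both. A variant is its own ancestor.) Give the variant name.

Path from root to Eta: Kappa -> Iota -> Lambda -> Eta
  ancestors of Eta: {Kappa, Iota, Lambda, Eta}
Path from root to Gamma: Kappa -> Gamma
  ancestors of Gamma: {Kappa, Gamma}
Common ancestors: {Kappa}
Walk up from Gamma: Gamma (not in ancestors of Eta), Kappa (in ancestors of Eta)
Deepest common ancestor (LCA) = Kappa

Answer: Kappa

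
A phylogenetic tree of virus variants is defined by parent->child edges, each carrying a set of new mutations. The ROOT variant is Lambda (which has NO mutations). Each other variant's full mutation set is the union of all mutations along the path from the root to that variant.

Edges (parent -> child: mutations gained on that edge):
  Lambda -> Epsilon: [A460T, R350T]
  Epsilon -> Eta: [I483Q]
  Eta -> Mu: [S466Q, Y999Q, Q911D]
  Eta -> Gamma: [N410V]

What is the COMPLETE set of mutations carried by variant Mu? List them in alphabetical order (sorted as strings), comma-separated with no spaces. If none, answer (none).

At Lambda: gained [] -> total []
At Epsilon: gained ['A460T', 'R350T'] -> total ['A460T', 'R350T']
At Eta: gained ['I483Q'] -> total ['A460T', 'I483Q', 'R350T']
At Mu: gained ['S466Q', 'Y999Q', 'Q911D'] -> total ['A460T', 'I483Q', 'Q911D', 'R350T', 'S466Q', 'Y999Q']

Answer: A460T,I483Q,Q911D,R350T,S466Q,Y999Q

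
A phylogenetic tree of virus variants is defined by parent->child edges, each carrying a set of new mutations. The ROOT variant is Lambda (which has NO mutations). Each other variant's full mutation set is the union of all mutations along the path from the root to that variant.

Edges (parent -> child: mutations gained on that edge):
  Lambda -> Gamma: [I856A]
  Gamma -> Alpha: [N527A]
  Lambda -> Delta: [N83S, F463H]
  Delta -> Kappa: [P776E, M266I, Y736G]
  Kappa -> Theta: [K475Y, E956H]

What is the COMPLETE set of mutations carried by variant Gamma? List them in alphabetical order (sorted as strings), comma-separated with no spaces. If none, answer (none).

Answer: I856A

Derivation:
At Lambda: gained [] -> total []
At Gamma: gained ['I856A'] -> total ['I856A']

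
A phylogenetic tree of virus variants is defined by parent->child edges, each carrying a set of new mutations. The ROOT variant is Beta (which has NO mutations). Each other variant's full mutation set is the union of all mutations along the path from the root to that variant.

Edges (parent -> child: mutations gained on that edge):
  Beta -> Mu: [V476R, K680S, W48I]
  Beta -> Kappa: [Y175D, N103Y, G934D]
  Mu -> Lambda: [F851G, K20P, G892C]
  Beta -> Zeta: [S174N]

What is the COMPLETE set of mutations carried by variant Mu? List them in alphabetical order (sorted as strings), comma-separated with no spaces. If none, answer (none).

Answer: K680S,V476R,W48I

Derivation:
At Beta: gained [] -> total []
At Mu: gained ['V476R', 'K680S', 'W48I'] -> total ['K680S', 'V476R', 'W48I']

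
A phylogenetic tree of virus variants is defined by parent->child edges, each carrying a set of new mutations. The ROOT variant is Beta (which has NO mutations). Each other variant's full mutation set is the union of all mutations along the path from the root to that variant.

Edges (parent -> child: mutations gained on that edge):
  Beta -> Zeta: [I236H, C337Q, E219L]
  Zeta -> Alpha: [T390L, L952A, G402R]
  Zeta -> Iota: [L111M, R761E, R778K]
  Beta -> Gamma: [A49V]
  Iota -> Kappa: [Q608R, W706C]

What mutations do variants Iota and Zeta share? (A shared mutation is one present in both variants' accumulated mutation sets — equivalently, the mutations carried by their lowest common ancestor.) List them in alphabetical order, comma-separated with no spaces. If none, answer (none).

Accumulating mutations along path to Iota:
  At Beta: gained [] -> total []
  At Zeta: gained ['I236H', 'C337Q', 'E219L'] -> total ['C337Q', 'E219L', 'I236H']
  At Iota: gained ['L111M', 'R761E', 'R778K'] -> total ['C337Q', 'E219L', 'I236H', 'L111M', 'R761E', 'R778K']
Mutations(Iota) = ['C337Q', 'E219L', 'I236H', 'L111M', 'R761E', 'R778K']
Accumulating mutations along path to Zeta:
  At Beta: gained [] -> total []
  At Zeta: gained ['I236H', 'C337Q', 'E219L'] -> total ['C337Q', 'E219L', 'I236H']
Mutations(Zeta) = ['C337Q', 'E219L', 'I236H']
Intersection: ['C337Q', 'E219L', 'I236H', 'L111M', 'R761E', 'R778K'] ∩ ['C337Q', 'E219L', 'I236H'] = ['C337Q', 'E219L', 'I236H']

Answer: C337Q,E219L,I236H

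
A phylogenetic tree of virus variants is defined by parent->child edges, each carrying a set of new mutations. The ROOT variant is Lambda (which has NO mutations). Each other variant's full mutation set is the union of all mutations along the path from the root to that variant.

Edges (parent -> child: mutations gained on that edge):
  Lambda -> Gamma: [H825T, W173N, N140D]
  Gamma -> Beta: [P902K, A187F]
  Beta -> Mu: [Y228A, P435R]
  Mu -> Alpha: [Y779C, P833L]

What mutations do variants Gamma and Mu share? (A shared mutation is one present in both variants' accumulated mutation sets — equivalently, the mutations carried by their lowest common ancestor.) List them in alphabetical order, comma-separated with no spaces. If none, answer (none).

Answer: H825T,N140D,W173N

Derivation:
Accumulating mutations along path to Gamma:
  At Lambda: gained [] -> total []
  At Gamma: gained ['H825T', 'W173N', 'N140D'] -> total ['H825T', 'N140D', 'W173N']
Mutations(Gamma) = ['H825T', 'N140D', 'W173N']
Accumulating mutations along path to Mu:
  At Lambda: gained [] -> total []
  At Gamma: gained ['H825T', 'W173N', 'N140D'] -> total ['H825T', 'N140D', 'W173N']
  At Beta: gained ['P902K', 'A187F'] -> total ['A187F', 'H825T', 'N140D', 'P902K', 'W173N']
  At Mu: gained ['Y228A', 'P435R'] -> total ['A187F', 'H825T', 'N140D', 'P435R', 'P902K', 'W173N', 'Y228A']
Mutations(Mu) = ['A187F', 'H825T', 'N140D', 'P435R', 'P902K', 'W173N', 'Y228A']
Intersection: ['H825T', 'N140D', 'W173N'] ∩ ['A187F', 'H825T', 'N140D', 'P435R', 'P902K', 'W173N', 'Y228A'] = ['H825T', 'N140D', 'W173N']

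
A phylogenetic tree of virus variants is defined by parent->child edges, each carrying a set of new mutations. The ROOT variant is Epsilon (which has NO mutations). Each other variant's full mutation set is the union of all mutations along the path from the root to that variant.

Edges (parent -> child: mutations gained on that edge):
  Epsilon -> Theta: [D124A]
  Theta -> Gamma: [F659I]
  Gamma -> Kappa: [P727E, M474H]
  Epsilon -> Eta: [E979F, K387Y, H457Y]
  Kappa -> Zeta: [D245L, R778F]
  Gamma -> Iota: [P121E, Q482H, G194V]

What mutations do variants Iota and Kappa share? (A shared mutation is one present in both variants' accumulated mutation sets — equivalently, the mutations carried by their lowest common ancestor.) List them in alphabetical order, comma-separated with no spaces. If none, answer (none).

Accumulating mutations along path to Iota:
  At Epsilon: gained [] -> total []
  At Theta: gained ['D124A'] -> total ['D124A']
  At Gamma: gained ['F659I'] -> total ['D124A', 'F659I']
  At Iota: gained ['P121E', 'Q482H', 'G194V'] -> total ['D124A', 'F659I', 'G194V', 'P121E', 'Q482H']
Mutations(Iota) = ['D124A', 'F659I', 'G194V', 'P121E', 'Q482H']
Accumulating mutations along path to Kappa:
  At Epsilon: gained [] -> total []
  At Theta: gained ['D124A'] -> total ['D124A']
  At Gamma: gained ['F659I'] -> total ['D124A', 'F659I']
  At Kappa: gained ['P727E', 'M474H'] -> total ['D124A', 'F659I', 'M474H', 'P727E']
Mutations(Kappa) = ['D124A', 'F659I', 'M474H', 'P727E']
Intersection: ['D124A', 'F659I', 'G194V', 'P121E', 'Q482H'] ∩ ['D124A', 'F659I', 'M474H', 'P727E'] = ['D124A', 'F659I']

Answer: D124A,F659I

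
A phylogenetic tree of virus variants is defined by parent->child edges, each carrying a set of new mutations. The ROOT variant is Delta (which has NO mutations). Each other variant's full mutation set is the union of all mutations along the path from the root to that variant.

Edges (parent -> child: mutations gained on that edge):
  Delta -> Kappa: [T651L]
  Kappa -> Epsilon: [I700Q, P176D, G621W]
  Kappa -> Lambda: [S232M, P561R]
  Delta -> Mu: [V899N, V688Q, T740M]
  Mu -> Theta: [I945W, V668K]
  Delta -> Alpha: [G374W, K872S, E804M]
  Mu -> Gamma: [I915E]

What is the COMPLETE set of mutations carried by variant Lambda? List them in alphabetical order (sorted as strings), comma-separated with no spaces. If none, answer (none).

Answer: P561R,S232M,T651L

Derivation:
At Delta: gained [] -> total []
At Kappa: gained ['T651L'] -> total ['T651L']
At Lambda: gained ['S232M', 'P561R'] -> total ['P561R', 'S232M', 'T651L']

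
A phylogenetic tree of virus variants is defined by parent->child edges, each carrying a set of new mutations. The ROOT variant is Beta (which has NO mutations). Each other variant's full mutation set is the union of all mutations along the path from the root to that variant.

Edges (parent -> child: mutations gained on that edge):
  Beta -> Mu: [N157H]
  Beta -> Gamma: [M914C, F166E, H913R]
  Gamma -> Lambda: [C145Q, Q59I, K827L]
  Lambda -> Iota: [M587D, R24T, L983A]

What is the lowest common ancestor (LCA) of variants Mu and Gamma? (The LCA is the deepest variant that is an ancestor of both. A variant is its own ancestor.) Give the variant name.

Path from root to Mu: Beta -> Mu
  ancestors of Mu: {Beta, Mu}
Path from root to Gamma: Beta -> Gamma
  ancestors of Gamma: {Beta, Gamma}
Common ancestors: {Beta}
Walk up from Gamma: Gamma (not in ancestors of Mu), Beta (in ancestors of Mu)
Deepest common ancestor (LCA) = Beta

Answer: Beta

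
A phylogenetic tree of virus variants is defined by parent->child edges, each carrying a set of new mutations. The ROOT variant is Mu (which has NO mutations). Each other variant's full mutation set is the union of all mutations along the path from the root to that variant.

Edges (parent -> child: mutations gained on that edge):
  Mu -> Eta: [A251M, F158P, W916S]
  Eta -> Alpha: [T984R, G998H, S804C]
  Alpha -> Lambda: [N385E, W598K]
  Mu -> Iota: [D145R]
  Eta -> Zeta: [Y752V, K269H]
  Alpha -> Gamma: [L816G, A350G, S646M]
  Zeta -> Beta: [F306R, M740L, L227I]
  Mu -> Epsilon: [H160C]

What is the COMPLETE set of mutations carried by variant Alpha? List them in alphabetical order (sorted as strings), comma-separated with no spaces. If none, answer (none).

Answer: A251M,F158P,G998H,S804C,T984R,W916S

Derivation:
At Mu: gained [] -> total []
At Eta: gained ['A251M', 'F158P', 'W916S'] -> total ['A251M', 'F158P', 'W916S']
At Alpha: gained ['T984R', 'G998H', 'S804C'] -> total ['A251M', 'F158P', 'G998H', 'S804C', 'T984R', 'W916S']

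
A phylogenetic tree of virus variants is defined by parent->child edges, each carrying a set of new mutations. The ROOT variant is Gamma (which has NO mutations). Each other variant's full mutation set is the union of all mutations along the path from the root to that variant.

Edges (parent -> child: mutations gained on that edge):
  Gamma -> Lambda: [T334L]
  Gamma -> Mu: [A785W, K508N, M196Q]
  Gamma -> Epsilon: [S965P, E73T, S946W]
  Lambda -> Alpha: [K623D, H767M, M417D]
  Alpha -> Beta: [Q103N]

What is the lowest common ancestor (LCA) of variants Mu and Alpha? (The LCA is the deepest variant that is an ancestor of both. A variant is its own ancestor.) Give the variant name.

Answer: Gamma

Derivation:
Path from root to Mu: Gamma -> Mu
  ancestors of Mu: {Gamma, Mu}
Path from root to Alpha: Gamma -> Lambda -> Alpha
  ancestors of Alpha: {Gamma, Lambda, Alpha}
Common ancestors: {Gamma}
Walk up from Alpha: Alpha (not in ancestors of Mu), Lambda (not in ancestors of Mu), Gamma (in ancestors of Mu)
Deepest common ancestor (LCA) = Gamma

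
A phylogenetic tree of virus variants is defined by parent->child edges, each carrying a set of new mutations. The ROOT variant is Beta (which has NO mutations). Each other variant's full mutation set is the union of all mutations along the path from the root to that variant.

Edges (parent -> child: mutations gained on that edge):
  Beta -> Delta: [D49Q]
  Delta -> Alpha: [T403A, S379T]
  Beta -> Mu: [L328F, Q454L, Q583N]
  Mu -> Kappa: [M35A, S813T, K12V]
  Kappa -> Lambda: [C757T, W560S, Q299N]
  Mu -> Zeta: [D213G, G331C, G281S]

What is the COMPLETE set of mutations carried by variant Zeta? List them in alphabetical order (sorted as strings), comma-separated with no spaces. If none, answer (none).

Answer: D213G,G281S,G331C,L328F,Q454L,Q583N

Derivation:
At Beta: gained [] -> total []
At Mu: gained ['L328F', 'Q454L', 'Q583N'] -> total ['L328F', 'Q454L', 'Q583N']
At Zeta: gained ['D213G', 'G331C', 'G281S'] -> total ['D213G', 'G281S', 'G331C', 'L328F', 'Q454L', 'Q583N']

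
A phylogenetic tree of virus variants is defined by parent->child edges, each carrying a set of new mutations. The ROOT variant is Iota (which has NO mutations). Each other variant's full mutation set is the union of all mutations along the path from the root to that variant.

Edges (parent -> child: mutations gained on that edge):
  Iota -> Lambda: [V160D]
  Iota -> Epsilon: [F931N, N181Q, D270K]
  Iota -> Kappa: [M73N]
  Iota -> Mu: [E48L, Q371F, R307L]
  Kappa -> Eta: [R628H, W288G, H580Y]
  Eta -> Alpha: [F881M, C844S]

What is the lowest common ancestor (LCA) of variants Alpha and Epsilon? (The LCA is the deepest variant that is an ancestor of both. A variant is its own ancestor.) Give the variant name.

Path from root to Alpha: Iota -> Kappa -> Eta -> Alpha
  ancestors of Alpha: {Iota, Kappa, Eta, Alpha}
Path from root to Epsilon: Iota -> Epsilon
  ancestors of Epsilon: {Iota, Epsilon}
Common ancestors: {Iota}
Walk up from Epsilon: Epsilon (not in ancestors of Alpha), Iota (in ancestors of Alpha)
Deepest common ancestor (LCA) = Iota

Answer: Iota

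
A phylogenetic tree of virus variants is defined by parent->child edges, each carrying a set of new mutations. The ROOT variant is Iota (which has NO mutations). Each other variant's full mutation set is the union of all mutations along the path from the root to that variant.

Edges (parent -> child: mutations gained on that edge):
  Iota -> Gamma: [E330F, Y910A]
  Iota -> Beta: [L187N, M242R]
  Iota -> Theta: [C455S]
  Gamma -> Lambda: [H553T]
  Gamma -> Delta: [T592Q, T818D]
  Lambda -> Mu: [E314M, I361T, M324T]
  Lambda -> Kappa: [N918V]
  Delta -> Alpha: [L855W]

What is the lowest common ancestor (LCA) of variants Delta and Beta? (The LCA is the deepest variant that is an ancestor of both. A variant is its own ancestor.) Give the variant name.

Path from root to Delta: Iota -> Gamma -> Delta
  ancestors of Delta: {Iota, Gamma, Delta}
Path from root to Beta: Iota -> Beta
  ancestors of Beta: {Iota, Beta}
Common ancestors: {Iota}
Walk up from Beta: Beta (not in ancestors of Delta), Iota (in ancestors of Delta)
Deepest common ancestor (LCA) = Iota

Answer: Iota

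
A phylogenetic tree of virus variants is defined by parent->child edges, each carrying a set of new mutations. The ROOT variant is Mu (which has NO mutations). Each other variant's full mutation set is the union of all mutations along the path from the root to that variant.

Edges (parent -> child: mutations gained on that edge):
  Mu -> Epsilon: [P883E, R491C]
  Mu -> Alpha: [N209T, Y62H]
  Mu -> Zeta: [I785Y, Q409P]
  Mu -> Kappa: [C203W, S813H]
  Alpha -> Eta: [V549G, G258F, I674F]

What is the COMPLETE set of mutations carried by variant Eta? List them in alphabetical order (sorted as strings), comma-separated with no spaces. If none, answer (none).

Answer: G258F,I674F,N209T,V549G,Y62H

Derivation:
At Mu: gained [] -> total []
At Alpha: gained ['N209T', 'Y62H'] -> total ['N209T', 'Y62H']
At Eta: gained ['V549G', 'G258F', 'I674F'] -> total ['G258F', 'I674F', 'N209T', 'V549G', 'Y62H']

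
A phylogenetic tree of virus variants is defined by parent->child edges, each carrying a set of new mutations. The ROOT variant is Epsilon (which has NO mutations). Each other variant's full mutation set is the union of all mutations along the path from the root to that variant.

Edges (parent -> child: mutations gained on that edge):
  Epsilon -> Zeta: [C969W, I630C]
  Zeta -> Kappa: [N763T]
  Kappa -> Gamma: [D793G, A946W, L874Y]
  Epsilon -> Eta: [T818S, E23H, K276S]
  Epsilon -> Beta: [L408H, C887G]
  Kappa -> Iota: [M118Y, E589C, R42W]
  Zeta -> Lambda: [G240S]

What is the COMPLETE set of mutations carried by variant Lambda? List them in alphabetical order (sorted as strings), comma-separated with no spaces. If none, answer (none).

Answer: C969W,G240S,I630C

Derivation:
At Epsilon: gained [] -> total []
At Zeta: gained ['C969W', 'I630C'] -> total ['C969W', 'I630C']
At Lambda: gained ['G240S'] -> total ['C969W', 'G240S', 'I630C']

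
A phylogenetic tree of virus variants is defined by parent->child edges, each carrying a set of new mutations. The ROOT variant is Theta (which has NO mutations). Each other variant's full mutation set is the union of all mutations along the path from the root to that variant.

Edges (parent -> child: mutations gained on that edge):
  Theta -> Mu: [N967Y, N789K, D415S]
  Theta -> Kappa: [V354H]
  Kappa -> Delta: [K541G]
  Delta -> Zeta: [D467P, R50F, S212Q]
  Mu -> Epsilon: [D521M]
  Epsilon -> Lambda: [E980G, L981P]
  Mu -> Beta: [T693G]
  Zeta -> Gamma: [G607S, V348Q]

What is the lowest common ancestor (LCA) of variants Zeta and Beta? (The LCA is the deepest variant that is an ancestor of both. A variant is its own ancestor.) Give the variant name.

Answer: Theta

Derivation:
Path from root to Zeta: Theta -> Kappa -> Delta -> Zeta
  ancestors of Zeta: {Theta, Kappa, Delta, Zeta}
Path from root to Beta: Theta -> Mu -> Beta
  ancestors of Beta: {Theta, Mu, Beta}
Common ancestors: {Theta}
Walk up from Beta: Beta (not in ancestors of Zeta), Mu (not in ancestors of Zeta), Theta (in ancestors of Zeta)
Deepest common ancestor (LCA) = Theta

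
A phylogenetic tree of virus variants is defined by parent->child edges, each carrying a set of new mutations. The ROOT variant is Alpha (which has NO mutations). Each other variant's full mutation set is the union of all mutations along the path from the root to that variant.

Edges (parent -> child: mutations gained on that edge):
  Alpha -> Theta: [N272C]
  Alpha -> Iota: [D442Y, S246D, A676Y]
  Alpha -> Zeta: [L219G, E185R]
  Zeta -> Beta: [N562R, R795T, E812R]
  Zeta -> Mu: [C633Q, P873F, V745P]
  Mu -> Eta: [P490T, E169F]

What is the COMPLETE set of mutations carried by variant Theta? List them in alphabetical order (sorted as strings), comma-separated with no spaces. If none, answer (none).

Answer: N272C

Derivation:
At Alpha: gained [] -> total []
At Theta: gained ['N272C'] -> total ['N272C']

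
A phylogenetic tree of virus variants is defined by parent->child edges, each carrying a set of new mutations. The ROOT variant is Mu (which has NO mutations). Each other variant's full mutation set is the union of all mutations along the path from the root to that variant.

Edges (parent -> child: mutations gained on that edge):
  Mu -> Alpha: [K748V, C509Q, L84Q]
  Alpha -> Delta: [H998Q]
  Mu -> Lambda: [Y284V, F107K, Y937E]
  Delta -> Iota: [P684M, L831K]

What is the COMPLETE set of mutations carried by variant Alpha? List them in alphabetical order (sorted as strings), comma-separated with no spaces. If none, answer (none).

Answer: C509Q,K748V,L84Q

Derivation:
At Mu: gained [] -> total []
At Alpha: gained ['K748V', 'C509Q', 'L84Q'] -> total ['C509Q', 'K748V', 'L84Q']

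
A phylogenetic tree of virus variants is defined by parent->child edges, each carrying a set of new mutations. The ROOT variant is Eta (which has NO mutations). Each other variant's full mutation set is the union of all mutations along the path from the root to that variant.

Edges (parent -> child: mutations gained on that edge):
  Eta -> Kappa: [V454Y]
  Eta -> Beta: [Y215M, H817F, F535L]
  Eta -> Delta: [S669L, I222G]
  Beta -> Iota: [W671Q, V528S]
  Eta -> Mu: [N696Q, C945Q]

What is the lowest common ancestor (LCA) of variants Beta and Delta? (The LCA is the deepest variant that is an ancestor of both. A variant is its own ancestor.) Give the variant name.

Answer: Eta

Derivation:
Path from root to Beta: Eta -> Beta
  ancestors of Beta: {Eta, Beta}
Path from root to Delta: Eta -> Delta
  ancestors of Delta: {Eta, Delta}
Common ancestors: {Eta}
Walk up from Delta: Delta (not in ancestors of Beta), Eta (in ancestors of Beta)
Deepest common ancestor (LCA) = Eta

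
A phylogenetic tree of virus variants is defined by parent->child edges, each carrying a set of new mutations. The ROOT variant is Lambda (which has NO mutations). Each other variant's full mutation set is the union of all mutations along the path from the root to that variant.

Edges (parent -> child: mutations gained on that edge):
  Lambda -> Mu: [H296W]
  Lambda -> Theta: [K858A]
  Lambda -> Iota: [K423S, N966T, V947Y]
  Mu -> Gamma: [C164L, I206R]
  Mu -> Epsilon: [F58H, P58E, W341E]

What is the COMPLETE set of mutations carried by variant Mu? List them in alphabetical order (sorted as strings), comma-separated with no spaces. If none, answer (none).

Answer: H296W

Derivation:
At Lambda: gained [] -> total []
At Mu: gained ['H296W'] -> total ['H296W']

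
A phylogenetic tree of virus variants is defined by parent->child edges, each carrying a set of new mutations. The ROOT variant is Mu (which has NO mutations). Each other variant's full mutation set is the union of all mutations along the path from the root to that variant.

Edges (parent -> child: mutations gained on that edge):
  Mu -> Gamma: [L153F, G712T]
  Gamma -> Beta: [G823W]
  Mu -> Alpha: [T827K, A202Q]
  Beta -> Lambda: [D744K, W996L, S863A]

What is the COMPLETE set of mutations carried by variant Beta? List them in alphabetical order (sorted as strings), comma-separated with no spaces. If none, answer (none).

Answer: G712T,G823W,L153F

Derivation:
At Mu: gained [] -> total []
At Gamma: gained ['L153F', 'G712T'] -> total ['G712T', 'L153F']
At Beta: gained ['G823W'] -> total ['G712T', 'G823W', 'L153F']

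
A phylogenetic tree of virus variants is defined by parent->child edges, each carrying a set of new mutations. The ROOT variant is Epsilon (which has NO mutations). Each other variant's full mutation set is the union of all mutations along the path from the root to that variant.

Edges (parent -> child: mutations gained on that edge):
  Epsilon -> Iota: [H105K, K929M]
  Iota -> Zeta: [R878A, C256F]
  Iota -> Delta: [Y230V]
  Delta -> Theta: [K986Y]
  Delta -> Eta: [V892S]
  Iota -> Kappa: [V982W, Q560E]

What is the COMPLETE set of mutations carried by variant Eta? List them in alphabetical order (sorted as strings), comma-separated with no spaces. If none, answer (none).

At Epsilon: gained [] -> total []
At Iota: gained ['H105K', 'K929M'] -> total ['H105K', 'K929M']
At Delta: gained ['Y230V'] -> total ['H105K', 'K929M', 'Y230V']
At Eta: gained ['V892S'] -> total ['H105K', 'K929M', 'V892S', 'Y230V']

Answer: H105K,K929M,V892S,Y230V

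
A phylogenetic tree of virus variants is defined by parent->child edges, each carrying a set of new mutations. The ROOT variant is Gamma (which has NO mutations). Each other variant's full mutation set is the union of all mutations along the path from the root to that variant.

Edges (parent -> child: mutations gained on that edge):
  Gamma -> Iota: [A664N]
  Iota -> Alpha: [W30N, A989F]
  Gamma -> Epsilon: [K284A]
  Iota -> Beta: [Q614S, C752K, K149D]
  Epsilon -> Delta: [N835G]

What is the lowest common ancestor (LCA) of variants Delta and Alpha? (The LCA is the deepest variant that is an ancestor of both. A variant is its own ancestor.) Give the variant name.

Answer: Gamma

Derivation:
Path from root to Delta: Gamma -> Epsilon -> Delta
  ancestors of Delta: {Gamma, Epsilon, Delta}
Path from root to Alpha: Gamma -> Iota -> Alpha
  ancestors of Alpha: {Gamma, Iota, Alpha}
Common ancestors: {Gamma}
Walk up from Alpha: Alpha (not in ancestors of Delta), Iota (not in ancestors of Delta), Gamma (in ancestors of Delta)
Deepest common ancestor (LCA) = Gamma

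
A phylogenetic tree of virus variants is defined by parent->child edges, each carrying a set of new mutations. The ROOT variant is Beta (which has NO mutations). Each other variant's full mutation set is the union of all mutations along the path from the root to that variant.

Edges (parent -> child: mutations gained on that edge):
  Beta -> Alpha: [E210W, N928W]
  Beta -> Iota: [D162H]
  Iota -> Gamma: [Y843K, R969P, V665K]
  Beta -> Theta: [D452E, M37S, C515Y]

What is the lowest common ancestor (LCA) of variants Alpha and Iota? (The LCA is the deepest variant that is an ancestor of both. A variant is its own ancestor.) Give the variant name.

Answer: Beta

Derivation:
Path from root to Alpha: Beta -> Alpha
  ancestors of Alpha: {Beta, Alpha}
Path from root to Iota: Beta -> Iota
  ancestors of Iota: {Beta, Iota}
Common ancestors: {Beta}
Walk up from Iota: Iota (not in ancestors of Alpha), Beta (in ancestors of Alpha)
Deepest common ancestor (LCA) = Beta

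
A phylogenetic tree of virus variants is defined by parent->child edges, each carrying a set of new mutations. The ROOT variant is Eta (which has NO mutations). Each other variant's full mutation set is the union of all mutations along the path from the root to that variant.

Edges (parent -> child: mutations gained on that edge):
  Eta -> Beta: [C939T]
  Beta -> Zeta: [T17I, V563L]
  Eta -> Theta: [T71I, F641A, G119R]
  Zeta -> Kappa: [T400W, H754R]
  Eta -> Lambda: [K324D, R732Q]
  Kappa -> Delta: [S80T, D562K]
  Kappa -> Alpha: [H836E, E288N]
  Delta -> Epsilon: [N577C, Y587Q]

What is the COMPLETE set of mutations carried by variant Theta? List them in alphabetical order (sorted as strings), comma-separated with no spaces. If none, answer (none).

At Eta: gained [] -> total []
At Theta: gained ['T71I', 'F641A', 'G119R'] -> total ['F641A', 'G119R', 'T71I']

Answer: F641A,G119R,T71I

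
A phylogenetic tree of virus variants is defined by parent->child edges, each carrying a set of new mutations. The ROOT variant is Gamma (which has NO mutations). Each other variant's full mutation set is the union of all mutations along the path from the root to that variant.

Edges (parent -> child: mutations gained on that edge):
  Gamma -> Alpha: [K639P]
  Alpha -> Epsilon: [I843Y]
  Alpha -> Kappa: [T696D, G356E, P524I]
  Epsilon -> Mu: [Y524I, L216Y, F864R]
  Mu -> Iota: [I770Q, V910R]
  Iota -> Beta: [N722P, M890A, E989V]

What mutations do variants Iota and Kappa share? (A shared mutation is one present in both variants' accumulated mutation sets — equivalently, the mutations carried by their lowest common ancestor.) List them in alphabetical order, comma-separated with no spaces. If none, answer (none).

Accumulating mutations along path to Iota:
  At Gamma: gained [] -> total []
  At Alpha: gained ['K639P'] -> total ['K639P']
  At Epsilon: gained ['I843Y'] -> total ['I843Y', 'K639P']
  At Mu: gained ['Y524I', 'L216Y', 'F864R'] -> total ['F864R', 'I843Y', 'K639P', 'L216Y', 'Y524I']
  At Iota: gained ['I770Q', 'V910R'] -> total ['F864R', 'I770Q', 'I843Y', 'K639P', 'L216Y', 'V910R', 'Y524I']
Mutations(Iota) = ['F864R', 'I770Q', 'I843Y', 'K639P', 'L216Y', 'V910R', 'Y524I']
Accumulating mutations along path to Kappa:
  At Gamma: gained [] -> total []
  At Alpha: gained ['K639P'] -> total ['K639P']
  At Kappa: gained ['T696D', 'G356E', 'P524I'] -> total ['G356E', 'K639P', 'P524I', 'T696D']
Mutations(Kappa) = ['G356E', 'K639P', 'P524I', 'T696D']
Intersection: ['F864R', 'I770Q', 'I843Y', 'K639P', 'L216Y', 'V910R', 'Y524I'] ∩ ['G356E', 'K639P', 'P524I', 'T696D'] = ['K639P']

Answer: K639P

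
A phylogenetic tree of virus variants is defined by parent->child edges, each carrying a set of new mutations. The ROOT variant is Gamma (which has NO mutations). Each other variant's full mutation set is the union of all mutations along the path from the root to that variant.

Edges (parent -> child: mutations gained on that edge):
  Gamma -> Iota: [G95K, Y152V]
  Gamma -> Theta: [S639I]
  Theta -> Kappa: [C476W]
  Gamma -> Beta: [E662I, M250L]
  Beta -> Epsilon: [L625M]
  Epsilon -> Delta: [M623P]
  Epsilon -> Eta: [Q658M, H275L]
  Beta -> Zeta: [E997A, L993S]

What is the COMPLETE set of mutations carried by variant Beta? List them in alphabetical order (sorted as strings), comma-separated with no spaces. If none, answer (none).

Answer: E662I,M250L

Derivation:
At Gamma: gained [] -> total []
At Beta: gained ['E662I', 'M250L'] -> total ['E662I', 'M250L']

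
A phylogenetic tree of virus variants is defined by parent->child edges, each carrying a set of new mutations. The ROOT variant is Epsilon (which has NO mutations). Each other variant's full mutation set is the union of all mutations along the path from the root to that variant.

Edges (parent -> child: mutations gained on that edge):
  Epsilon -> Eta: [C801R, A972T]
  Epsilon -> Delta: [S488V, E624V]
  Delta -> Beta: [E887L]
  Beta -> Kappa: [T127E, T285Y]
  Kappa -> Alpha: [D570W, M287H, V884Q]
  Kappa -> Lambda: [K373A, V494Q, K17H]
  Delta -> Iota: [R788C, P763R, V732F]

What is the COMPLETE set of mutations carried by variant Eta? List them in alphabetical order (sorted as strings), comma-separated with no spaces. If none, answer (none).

At Epsilon: gained [] -> total []
At Eta: gained ['C801R', 'A972T'] -> total ['A972T', 'C801R']

Answer: A972T,C801R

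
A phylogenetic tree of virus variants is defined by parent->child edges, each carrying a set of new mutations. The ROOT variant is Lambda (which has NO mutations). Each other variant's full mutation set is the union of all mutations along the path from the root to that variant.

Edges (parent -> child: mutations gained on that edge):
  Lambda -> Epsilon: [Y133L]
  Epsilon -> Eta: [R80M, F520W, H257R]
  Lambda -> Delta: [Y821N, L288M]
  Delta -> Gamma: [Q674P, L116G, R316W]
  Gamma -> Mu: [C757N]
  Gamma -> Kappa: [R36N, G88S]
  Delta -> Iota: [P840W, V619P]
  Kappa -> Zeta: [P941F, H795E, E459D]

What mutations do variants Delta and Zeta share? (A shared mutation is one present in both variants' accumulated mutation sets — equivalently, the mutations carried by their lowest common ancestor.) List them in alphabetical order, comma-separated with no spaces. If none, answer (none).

Answer: L288M,Y821N

Derivation:
Accumulating mutations along path to Delta:
  At Lambda: gained [] -> total []
  At Delta: gained ['Y821N', 'L288M'] -> total ['L288M', 'Y821N']
Mutations(Delta) = ['L288M', 'Y821N']
Accumulating mutations along path to Zeta:
  At Lambda: gained [] -> total []
  At Delta: gained ['Y821N', 'L288M'] -> total ['L288M', 'Y821N']
  At Gamma: gained ['Q674P', 'L116G', 'R316W'] -> total ['L116G', 'L288M', 'Q674P', 'R316W', 'Y821N']
  At Kappa: gained ['R36N', 'G88S'] -> total ['G88S', 'L116G', 'L288M', 'Q674P', 'R316W', 'R36N', 'Y821N']
  At Zeta: gained ['P941F', 'H795E', 'E459D'] -> total ['E459D', 'G88S', 'H795E', 'L116G', 'L288M', 'P941F', 'Q674P', 'R316W', 'R36N', 'Y821N']
Mutations(Zeta) = ['E459D', 'G88S', 'H795E', 'L116G', 'L288M', 'P941F', 'Q674P', 'R316W', 'R36N', 'Y821N']
Intersection: ['L288M', 'Y821N'] ∩ ['E459D', 'G88S', 'H795E', 'L116G', 'L288M', 'P941F', 'Q674P', 'R316W', 'R36N', 'Y821N'] = ['L288M', 'Y821N']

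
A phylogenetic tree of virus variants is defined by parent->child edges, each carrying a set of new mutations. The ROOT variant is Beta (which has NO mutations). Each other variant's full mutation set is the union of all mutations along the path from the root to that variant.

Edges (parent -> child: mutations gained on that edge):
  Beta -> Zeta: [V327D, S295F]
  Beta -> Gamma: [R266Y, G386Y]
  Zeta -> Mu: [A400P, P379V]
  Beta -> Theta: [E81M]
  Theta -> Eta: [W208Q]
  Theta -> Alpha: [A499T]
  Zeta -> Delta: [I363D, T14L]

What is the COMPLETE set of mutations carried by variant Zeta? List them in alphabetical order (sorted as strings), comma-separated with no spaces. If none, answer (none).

At Beta: gained [] -> total []
At Zeta: gained ['V327D', 'S295F'] -> total ['S295F', 'V327D']

Answer: S295F,V327D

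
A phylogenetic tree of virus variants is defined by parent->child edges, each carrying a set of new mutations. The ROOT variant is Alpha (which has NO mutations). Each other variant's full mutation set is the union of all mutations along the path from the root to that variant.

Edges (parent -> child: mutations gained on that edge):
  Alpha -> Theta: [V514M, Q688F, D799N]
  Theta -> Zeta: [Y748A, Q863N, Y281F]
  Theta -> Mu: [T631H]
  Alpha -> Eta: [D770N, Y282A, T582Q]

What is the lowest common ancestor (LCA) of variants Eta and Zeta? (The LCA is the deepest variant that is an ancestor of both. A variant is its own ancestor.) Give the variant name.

Path from root to Eta: Alpha -> Eta
  ancestors of Eta: {Alpha, Eta}
Path from root to Zeta: Alpha -> Theta -> Zeta
  ancestors of Zeta: {Alpha, Theta, Zeta}
Common ancestors: {Alpha}
Walk up from Zeta: Zeta (not in ancestors of Eta), Theta (not in ancestors of Eta), Alpha (in ancestors of Eta)
Deepest common ancestor (LCA) = Alpha

Answer: Alpha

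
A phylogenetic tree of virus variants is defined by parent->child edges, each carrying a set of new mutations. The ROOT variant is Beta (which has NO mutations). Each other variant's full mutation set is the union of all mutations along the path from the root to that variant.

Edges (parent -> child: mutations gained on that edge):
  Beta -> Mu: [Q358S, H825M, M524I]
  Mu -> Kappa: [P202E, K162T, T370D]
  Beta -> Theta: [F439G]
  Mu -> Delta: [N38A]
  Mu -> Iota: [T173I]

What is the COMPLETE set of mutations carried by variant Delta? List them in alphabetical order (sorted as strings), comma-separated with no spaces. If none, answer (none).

At Beta: gained [] -> total []
At Mu: gained ['Q358S', 'H825M', 'M524I'] -> total ['H825M', 'M524I', 'Q358S']
At Delta: gained ['N38A'] -> total ['H825M', 'M524I', 'N38A', 'Q358S']

Answer: H825M,M524I,N38A,Q358S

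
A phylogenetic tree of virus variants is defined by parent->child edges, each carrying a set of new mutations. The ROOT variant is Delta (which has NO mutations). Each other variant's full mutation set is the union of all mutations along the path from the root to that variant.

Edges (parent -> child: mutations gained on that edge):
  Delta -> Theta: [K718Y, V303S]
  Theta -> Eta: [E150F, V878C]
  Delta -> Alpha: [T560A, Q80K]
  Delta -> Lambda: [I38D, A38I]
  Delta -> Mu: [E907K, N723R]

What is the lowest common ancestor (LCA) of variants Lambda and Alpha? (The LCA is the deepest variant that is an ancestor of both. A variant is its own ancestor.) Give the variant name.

Answer: Delta

Derivation:
Path from root to Lambda: Delta -> Lambda
  ancestors of Lambda: {Delta, Lambda}
Path from root to Alpha: Delta -> Alpha
  ancestors of Alpha: {Delta, Alpha}
Common ancestors: {Delta}
Walk up from Alpha: Alpha (not in ancestors of Lambda), Delta (in ancestors of Lambda)
Deepest common ancestor (LCA) = Delta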